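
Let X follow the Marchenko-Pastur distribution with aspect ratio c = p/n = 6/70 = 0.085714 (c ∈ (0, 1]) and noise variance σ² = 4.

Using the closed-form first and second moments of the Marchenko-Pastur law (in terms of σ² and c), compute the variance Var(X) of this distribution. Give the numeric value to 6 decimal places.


Recall the MP moments m_1 = E[X] = σ² and m_2 = E[X²] = σ⁴ (1 + c).
m_1 = E[X] = σ² = 4, so m_1² = 16.
m_2 = E[X²] = σ⁴ (1 + c) = 16 · (1 + 0.085714) = 16 · 1.085714 = 17.371429.
(Note m_2 − m_1² simplifies to c · σ⁴ = 0.085714 · 16.)

Var(X) = m_2 − m_1² = 17.371429 − 16 = 1.371429.


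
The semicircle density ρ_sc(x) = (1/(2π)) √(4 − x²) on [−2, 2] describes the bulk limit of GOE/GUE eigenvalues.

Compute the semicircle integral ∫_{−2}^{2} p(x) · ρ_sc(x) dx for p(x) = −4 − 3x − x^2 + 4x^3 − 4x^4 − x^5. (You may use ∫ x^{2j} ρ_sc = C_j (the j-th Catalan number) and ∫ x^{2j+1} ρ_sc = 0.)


Write p(x) = Σ a_i x^i, split into monomials and integrate each against ρ_sc separately.
Using ∫ x^{2j} ρ_sc = C_j = (1/(j+1)) C(2j, j) (Catalan numbers) and ∫ x^{2j+1} ρ_sc = 0 (odd monomials vanish by symmetry):
  i = 0 (even): a_0 · C_{0} = -4 · 1 = -4
  i = 1 (odd): ∫ x^1 ρ_sc = 0 (vanishes)
  i = 2 (even): a_2 · C_{1} = -1 · 1 = -1
  i = 3 (odd): ∫ x^3 ρ_sc = 0 (vanishes)
  i = 4 (even): a_4 · C_{2} = -4 · 2 = -8
  i = 5 (odd): ∫ x^5 ρ_sc = 0 (vanishes)

Summing the contributions: ∫_{−2}^{2} p(x) ρ_sc(x) dx = (-4) + (-1) + (-8) = -13.


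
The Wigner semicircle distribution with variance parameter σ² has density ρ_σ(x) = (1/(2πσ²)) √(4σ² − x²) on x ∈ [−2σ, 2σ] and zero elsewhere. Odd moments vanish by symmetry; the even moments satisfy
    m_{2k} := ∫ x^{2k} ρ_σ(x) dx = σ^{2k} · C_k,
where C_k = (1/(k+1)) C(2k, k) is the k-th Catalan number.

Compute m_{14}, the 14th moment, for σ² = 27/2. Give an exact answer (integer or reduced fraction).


By the scaled semicircle moment identity, m_{2k} = σ^{2k} · C_k with k = 7.
C_7 = (1/(k+1)) · C(2k, k) = (1/8) · C(14, 7) = (1/8) · 3432 = 429.
σ^{2k} = (σ²)^k = (27/2)^7 = 10460353203/128.

Therefore m_{14} = σ^{14} · C_7 = (10460353203/128) · 429 = 4487491524087/128.


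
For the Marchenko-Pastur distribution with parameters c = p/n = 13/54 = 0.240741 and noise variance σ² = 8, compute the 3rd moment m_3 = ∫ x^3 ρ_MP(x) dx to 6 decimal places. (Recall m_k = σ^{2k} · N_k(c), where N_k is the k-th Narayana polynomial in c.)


E[X³] = σ⁶ (1 + 3c + c²) (third MP moment). With σ² = 8 (so σ⁶ = 512) and c = 13/54 = 0.240741: E[X³] = 512 · (1 + 3·0.240741 + (0.240741)²) = 512 · 1.780178.

So E[X^3] = 911.451303.


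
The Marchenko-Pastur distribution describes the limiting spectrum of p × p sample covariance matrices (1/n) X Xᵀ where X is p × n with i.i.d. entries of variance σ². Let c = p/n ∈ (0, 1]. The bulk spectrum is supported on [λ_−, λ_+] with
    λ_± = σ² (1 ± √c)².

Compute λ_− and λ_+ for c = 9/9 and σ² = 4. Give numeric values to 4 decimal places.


c = 9/9 = 1.000000; √c = 1.000000.
λ_− = σ² (1 − √c)² = 4 · (1 − 1.000000)² = 4 · (0.000000)² = 0.000000.
λ_+ = σ² (1 + √c)² = 4 · (1 + 1.000000)² = 4 · (2.000000)² = 16.000000.

Rounded to 4 decimal places: λ_− ≈ 0.0000, λ_+ ≈ 16.0000.


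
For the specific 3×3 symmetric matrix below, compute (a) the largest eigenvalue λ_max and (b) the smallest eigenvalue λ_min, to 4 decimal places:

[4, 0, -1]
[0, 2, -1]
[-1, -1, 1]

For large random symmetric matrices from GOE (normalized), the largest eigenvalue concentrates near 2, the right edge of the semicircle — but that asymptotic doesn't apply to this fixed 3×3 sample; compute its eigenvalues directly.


Since M is real symmetric, all three eigenvalues are real; they are the roots of det(λI − M) = λ³ − (tr M) λ² + s λ − det M, where s is the sum of the principal 2×2 minors.
tr M = 4 + 2 + 1 = 7.
s = (4·2 − 0²) + (4·1 − (-1)²) + (2·1 − (-1)²) = 8 + 3 + 1 = 12.
det M (expand along row 1) = 4·1 − 0·(-1) + (-1)·2 = 2.
Characteristic polynomial: λ³ − 7λ² + 12λ − 2 = 0.
Substitute λ = y + (tr M)/3 = y + 2.333333 to remove the quadratic term: y³ + p·y + q = 0 with p = s − (tr M)²/3 = -4.333333 and q = −2(tr M)³/27 + (tr M)·s/3 − det M = 0.592593.
Three real roots ⇒ use the trigonometric (Viète) form: r = 2√(−p/3) = 2.403701, φ = arccos(3q/(p·r)) = arccos(-0.170677) = 1.742313 rad.
y_k = r·cos(φ/3 − 2πk/3) for k = 0, 1, 2 gives y = 2.009590, 0.137350, -2.146940.
λ_k = y_k + 2.333333 gives λ = 4.3429, 2.4707, 0.1864 (check: the sum is 7.0000 = tr M).

Hence λ_max = 4.3429 and λ_min = 0.1864.


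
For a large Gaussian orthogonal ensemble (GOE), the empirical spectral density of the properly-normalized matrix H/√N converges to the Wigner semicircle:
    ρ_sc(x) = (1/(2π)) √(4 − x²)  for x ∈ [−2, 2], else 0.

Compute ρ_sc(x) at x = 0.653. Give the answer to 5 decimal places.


ρ_sc(x) = (1/(2π)) √(4 − x²). With x = 0.653:
  4 − x² = 4 − (0.653)² = 4 − 0.426409 = 3.573591.
  √(4 − x²) = 1.890394.
  1/(2π) = 0.159155.
  ρ_sc(0.653) = 0.159155 · 1.890394 = 0.300866.

Rounded to 5 decimal places: ρ_sc(0.653) ≈ 0.30087.


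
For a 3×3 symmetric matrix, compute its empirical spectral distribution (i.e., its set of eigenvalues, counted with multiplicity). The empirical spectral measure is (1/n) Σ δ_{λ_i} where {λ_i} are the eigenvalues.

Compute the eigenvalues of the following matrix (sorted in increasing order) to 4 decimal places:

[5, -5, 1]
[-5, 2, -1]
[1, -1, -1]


Since M is real symmetric, all three eigenvalues are real; they are the roots of det(λI − M) = λ³ − (tr M) λ² + s λ − det M, where s is the sum of the principal 2×2 minors.
tr M = 5 + 2 + (-1) = 6.
s = (5·2 − (-5)²) + (5·(-1) − 1²) + (2·(-1) − (-1)²) = -15 + (-6) + (-3) = -24.
det M (expand along row 1) = 5·(-3) − (-5)·6 + 1·3 = 18.
Characteristic polynomial: λ³ − 6λ² − 24λ − 18 = 0.
Substitute λ = y + (tr M)/3 = y + 2.000000 to remove the quadratic term: y³ + p·y + q = 0 with p = s − (tr M)²/3 = -36.000000 and q = −2(tr M)³/27 + (tr M)·s/3 − det M = -82.000000.
Three real roots ⇒ use the trigonometric (Viète) form: r = 2√(−p/3) = 6.928203, φ = arccos(3q/(p·r)) = arccos(0.986307) = 0.165678 rad.
y_k = r·cos(φ/3 − 2πk/3) for k = 0, 1, 2 gives y = 6.917641, -3.127632, -3.790009.
λ_k = y_k + 2.000000 gives λ = 8.9176, -1.1276, -1.7900 (check: the sum is 6.0000 = tr M).

Eigenvalues sorted in increasing order: [-1.7900, -1.1276, 8.9176].


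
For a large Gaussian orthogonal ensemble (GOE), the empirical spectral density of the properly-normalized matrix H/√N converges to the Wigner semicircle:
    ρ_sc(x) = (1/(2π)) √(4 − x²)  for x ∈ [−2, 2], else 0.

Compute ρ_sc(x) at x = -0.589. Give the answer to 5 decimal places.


ρ_sc(x) = (1/(2π)) √(4 − x²). With x = -0.589:
  4 − x² = 4 − (-0.589)² = 4 − 0.346921 = 3.653079.
  √(4 − x²) = 1.911303.
  1/(2π) = 0.159155.
  ρ_sc(-0.589) = 0.159155 · 1.911303 = 0.304193.

Rounded to 5 decimal places: ρ_sc(-0.589) ≈ 0.30419.


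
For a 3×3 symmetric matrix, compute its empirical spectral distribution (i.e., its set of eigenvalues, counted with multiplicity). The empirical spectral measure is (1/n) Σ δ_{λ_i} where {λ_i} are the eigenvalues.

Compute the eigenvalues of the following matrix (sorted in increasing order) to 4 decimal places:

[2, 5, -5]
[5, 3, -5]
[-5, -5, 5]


Since M is real symmetric, all three eigenvalues are real; they are the roots of det(λI − M) = λ³ − (tr M) λ² + s λ − det M, where s is the sum of the principal 2×2 minors.
tr M = 2 + 3 + 5 = 10.
s = (2·3 − 5²) + (2·5 − (-5)²) + (3·5 − (-5)²) = -19 + (-15) + (-10) = -44.
det M (expand along row 1) = 2·(-10) − 5·0 + (-5)·(-10) = 30.
Characteristic polynomial: λ³ − 10λ² − 44λ − 30 = 0.
Substitute λ = y + (tr M)/3 = y + 3.333333 to remove the quadratic term: y³ + p·y + q = 0 with p = s − (tr M)²/3 = -77.333333 and q = −2(tr M)³/27 + (tr M)·s/3 − det M = -250.740741.
Three real roots ⇒ use the trigonometric (Viète) form: r = 2√(−p/3) = 10.154364, φ = arccos(3q/(p·r)) = arccos(0.957914) = 0.291150 rad.
y_k = r·cos(φ/3 − 2πk/3) for k = 0, 1, 2 gives y = 10.106581, -4.201178, -5.905403.
λ_k = y_k + 3.333333 gives λ = 13.4399, -0.8678, -2.5721 (check: the sum is 10.0000 = tr M).

Eigenvalues sorted in increasing order: [-2.5721, -0.8678, 13.4399].


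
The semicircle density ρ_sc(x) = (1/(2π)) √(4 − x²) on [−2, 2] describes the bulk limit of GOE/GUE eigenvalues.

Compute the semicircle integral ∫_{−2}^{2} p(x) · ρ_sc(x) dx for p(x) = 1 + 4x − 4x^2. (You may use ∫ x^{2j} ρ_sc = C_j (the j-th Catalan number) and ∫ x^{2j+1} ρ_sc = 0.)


Write p(x) = Σ a_i x^i, split into monomials and integrate each against ρ_sc separately.
Using ∫ x^{2j} ρ_sc = C_j = (1/(j+1)) C(2j, j) (Catalan numbers) and ∫ x^{2j+1} ρ_sc = 0 (odd monomials vanish by symmetry):
  i = 0 (even): a_0 · C_{0} = 1 · 1 = 1
  i = 1 (odd): ∫ x^1 ρ_sc = 0 (vanishes)
  i = 2 (even): a_2 · C_{1} = -4 · 1 = -4

Summing the contributions: ∫_{−2}^{2} p(x) ρ_sc(x) dx = 1 + (-4) = -3.


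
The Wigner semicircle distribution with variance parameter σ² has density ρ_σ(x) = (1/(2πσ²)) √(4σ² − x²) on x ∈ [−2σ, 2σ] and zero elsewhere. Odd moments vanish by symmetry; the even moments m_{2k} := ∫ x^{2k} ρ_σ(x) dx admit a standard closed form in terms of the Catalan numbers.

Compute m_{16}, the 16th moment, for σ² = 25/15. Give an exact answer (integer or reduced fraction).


By the scaled semicircle moment identity, m_{2k} = σ^{2k} · C_k with k = 8.
C_8 = (1/(k+1)) · C(2k, k) = (1/9) · C(16, 8) = (1/9) · 12870 = 1430.
σ^{2k} = (σ²)^k = (25/15)^8 = 390625/6561.

Therefore m_{16} = σ^{16} · C_8 = (390625/6561) · 1430 = 558593750/6561.


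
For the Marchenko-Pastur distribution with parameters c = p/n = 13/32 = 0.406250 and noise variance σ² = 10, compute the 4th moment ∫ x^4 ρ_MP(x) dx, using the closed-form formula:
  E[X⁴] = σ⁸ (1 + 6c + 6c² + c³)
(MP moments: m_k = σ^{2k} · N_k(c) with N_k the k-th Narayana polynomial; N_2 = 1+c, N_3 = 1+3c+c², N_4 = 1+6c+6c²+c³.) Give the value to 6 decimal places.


E[X⁴] = σ⁸ (1 + 6c + 6c² + c³) (fourth MP moment). With σ² = 10 (so σ⁸ = 10000) and c = 13/32 = 0.406250: E[X⁴] = 10000 · (1 + 6·0.406250 + 6·(0.406250)² + (0.406250)³) = 10000 · 4.494781.

So E[X^4] = 44947.814941.


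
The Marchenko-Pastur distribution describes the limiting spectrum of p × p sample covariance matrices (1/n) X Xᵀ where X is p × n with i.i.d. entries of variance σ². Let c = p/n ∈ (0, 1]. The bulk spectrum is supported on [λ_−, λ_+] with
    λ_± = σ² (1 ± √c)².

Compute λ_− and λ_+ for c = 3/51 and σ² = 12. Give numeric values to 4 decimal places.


c = 3/51 = 0.058824; √c = 0.242536.
λ_− = σ² (1 − √c)² = 12 · (1 − 0.242536)² = 12 · (0.757464)² = 6.885027.
λ_+ = σ² (1 + √c)² = 12 · (1 + 0.242536)² = 12 · (1.242536)² = 18.526737.

Rounded to 4 decimal places: λ_− ≈ 6.8850, λ_+ ≈ 18.5267.


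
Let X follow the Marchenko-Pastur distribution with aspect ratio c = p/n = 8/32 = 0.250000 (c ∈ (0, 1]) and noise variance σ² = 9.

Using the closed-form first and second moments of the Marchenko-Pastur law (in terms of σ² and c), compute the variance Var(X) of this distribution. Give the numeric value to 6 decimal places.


Recall the MP moments m_1 = E[X] = σ² and m_2 = E[X²] = σ⁴ (1 + c).
m_1 = E[X] = σ² = 9, so m_1² = 81.
m_2 = E[X²] = σ⁴ (1 + c) = 81 · (1 + 0.250000) = 81 · 1.250000 = 101.250000.
(Note m_2 − m_1² simplifies to c · σ⁴ = 0.250000 · 81.)

Var(X) = m_2 − m_1² = 101.250000 − 81 = 20.250000.


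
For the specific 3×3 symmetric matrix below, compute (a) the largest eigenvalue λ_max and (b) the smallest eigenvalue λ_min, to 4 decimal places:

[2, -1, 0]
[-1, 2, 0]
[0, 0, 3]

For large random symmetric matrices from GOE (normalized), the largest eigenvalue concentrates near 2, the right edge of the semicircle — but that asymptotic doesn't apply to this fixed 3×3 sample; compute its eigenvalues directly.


Since M is real symmetric, all three eigenvalues are real; they are the roots of det(λI − M) = λ³ − (tr M) λ² + s λ − det M, where s is the sum of the principal 2×2 minors.
tr M = 2 + 2 + 3 = 7.
s = (2·2 − (-1)²) + (2·3 − 0²) + (2·3 − 0²) = 3 + 6 + 6 = 15.
det M (expand along row 1) = 2·6 − (-1)·(-3) + 0·0 = 9.
Characteristic polynomial: λ³ − 7λ² + 15λ − 9 = 0.
Substitute λ = y + (tr M)/3 = y + 2.333333 to remove the quadratic term: y³ + p·y + q = 0 with p = s − (tr M)²/3 = -1.333333 and q = −2(tr M)³/27 + (tr M)·s/3 − det M = 0.592593.
Three real roots ⇒ use the trigonometric (Viète) form: r = 2√(−p/3) = 1.333333, φ = arccos(3q/(p·r)) = arccos(-1.000000) = 3.141593 rad.
y_k = r·cos(φ/3 − 2πk/3) for k = 0, 1, 2 gives y = 0.666667, 0.666667, -1.333333.
λ_k = y_k + 2.333333 gives λ = 3.0000, 3.0000, 1.0000 (check: the sum is 7.0000 = tr M).

Hence λ_max = 3.0000 and λ_min = 1.0000.


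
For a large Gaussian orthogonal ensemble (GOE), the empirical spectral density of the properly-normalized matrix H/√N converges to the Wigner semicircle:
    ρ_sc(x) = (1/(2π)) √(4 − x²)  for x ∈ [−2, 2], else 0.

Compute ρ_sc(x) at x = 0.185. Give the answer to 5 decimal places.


ρ_sc(x) = (1/(2π)) √(4 − x²). With x = 0.185:
  4 − x² = 4 − (0.185)² = 4 − 0.034225 = 3.965775.
  √(4 − x²) = 1.991425.
  1/(2π) = 0.159155.
  ρ_sc(0.185) = 0.159155 · 1.991425 = 0.316945.

Rounded to 5 decimal places: ρ_sc(0.185) ≈ 0.31695.


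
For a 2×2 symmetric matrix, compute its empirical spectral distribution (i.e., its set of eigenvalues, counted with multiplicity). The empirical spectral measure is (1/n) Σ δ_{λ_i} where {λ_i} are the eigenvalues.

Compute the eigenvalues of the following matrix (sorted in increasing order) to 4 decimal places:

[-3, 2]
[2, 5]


Since M is real symmetric, both eigenvalues are real; they are the roots of det(λI − M) = λ² − (tr M) λ + det M.
tr M = -3 + 5 = 2.
det M = (-3)·5 − 2² = -15 − 4 = -19.
Characteristic polynomial: λ² − 2λ − 19 = 0.
Discriminant Δ = (tr M)² − 4·det M = 4 − (-76) = 80; √Δ = 8.944272.
λ = (tr M ± √Δ)/2 = (2 ± 8.944272)/2, giving (tr M − √Δ)/2 = -3.4721 and (tr M + √Δ)/2 = 5.4721.

Eigenvalues sorted in increasing order: [-3.4721, 5.4721].


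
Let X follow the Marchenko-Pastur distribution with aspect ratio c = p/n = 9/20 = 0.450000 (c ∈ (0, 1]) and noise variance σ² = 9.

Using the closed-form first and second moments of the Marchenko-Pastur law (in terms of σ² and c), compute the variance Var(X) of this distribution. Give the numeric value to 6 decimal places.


Recall the MP moments m_1 = E[X] = σ² and m_2 = E[X²] = σ⁴ (1 + c).
m_1 = E[X] = σ² = 9, so m_1² = 81.
m_2 = E[X²] = σ⁴ (1 + c) = 81 · (1 + 0.450000) = 81 · 1.450000 = 117.450000.
(Note m_2 − m_1² simplifies to c · σ⁴ = 0.450000 · 81.)

Var(X) = m_2 − m_1² = 117.450000 − 81 = 36.450000.


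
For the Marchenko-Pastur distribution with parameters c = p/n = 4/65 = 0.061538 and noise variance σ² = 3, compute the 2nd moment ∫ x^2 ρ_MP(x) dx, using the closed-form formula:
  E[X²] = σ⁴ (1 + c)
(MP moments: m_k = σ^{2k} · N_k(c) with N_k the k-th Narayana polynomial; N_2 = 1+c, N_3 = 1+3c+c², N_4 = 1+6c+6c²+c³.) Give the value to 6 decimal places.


E[X²] = σ⁴ (1 + c) (second MP moment). With σ² = 3 (so σ⁴ = 9) and c = 4/65 = 0.061538: E[X²] = 9 · (1 + 0.061538) = 9 · 1.061538.

So E[X^2] = 9.553846.


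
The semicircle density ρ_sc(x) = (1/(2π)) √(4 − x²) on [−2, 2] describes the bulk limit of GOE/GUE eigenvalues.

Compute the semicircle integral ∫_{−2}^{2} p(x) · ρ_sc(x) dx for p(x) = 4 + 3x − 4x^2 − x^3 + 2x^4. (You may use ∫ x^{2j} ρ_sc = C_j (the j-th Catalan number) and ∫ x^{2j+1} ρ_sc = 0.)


Write p(x) = Σ a_i x^i, split into monomials and integrate each against ρ_sc separately.
Using ∫ x^{2j} ρ_sc = C_j = (1/(j+1)) C(2j, j) (Catalan numbers) and ∫ x^{2j+1} ρ_sc = 0 (odd monomials vanish by symmetry):
  i = 0 (even): a_0 · C_{0} = 4 · 1 = 4
  i = 1 (odd): ∫ x^1 ρ_sc = 0 (vanishes)
  i = 2 (even): a_2 · C_{1} = -4 · 1 = -4
  i = 3 (odd): ∫ x^3 ρ_sc = 0 (vanishes)
  i = 4 (even): a_4 · C_{2} = 2 · 2 = 4

Summing the contributions: ∫_{−2}^{2} p(x) ρ_sc(x) dx = 4 + (-4) + 4 = 4.


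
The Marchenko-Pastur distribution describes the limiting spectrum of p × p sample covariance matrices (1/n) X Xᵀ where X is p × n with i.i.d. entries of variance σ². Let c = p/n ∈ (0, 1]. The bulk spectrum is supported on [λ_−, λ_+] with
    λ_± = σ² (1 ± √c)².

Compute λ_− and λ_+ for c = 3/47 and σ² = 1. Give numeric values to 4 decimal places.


c = 3/47 = 0.063830; √c = 0.252646.
λ_− = σ² (1 − √c)² = 1 · (1 − 0.252646)² = 1 · (0.747354)² = 0.558539.
λ_+ = σ² (1 + √c)² = 1 · (1 + 0.252646)² = 1 · (1.252646)² = 1.569121.

Rounded to 4 decimal places: λ_− ≈ 0.5585, λ_+ ≈ 1.5691.


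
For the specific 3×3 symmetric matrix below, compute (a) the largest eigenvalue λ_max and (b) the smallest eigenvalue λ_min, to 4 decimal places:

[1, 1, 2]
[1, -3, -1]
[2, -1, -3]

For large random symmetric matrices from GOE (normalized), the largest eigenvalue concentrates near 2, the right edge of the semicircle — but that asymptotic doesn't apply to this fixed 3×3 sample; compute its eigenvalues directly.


Since M is real symmetric, all three eigenvalues are real; they are the roots of det(λI − M) = λ³ − (tr M) λ² + s λ − det M, where s is the sum of the principal 2×2 minors.
tr M = 1 + (-3) + (-3) = -5.
s = (1·(-3) − 1²) + (1·(-3) − 2²) + ((-3)·(-3) − (-1)²) = -4 + (-7) + 8 = -3.
det M (expand along row 1) = 1·8 − 1·(-1) + 2·5 = 19.
Characteristic polynomial: λ³ + 5λ² − 3λ − 19 = 0.
Substitute λ = y + (tr M)/3 = y − 1.666667 to remove the quadratic term: y³ + p·y + q = 0 with p = s − (tr M)²/3 = -11.333333 and q = −2(tr M)³/27 + (tr M)·s/3 − det M = -4.740741.
Three real roots ⇒ use the trigonometric (Viète) form: r = 2√(−p/3) = 3.887301, φ = arccos(3q/(p·r)) = arccos(0.322821) = 1.242088 rad.
y_k = r·cos(φ/3 − 2πk/3) for k = 0, 1, 2 gives y = 3.558853, -0.425078, -3.133775.
λ_k = y_k − 1.666667 gives λ = 1.8922, -2.0917, -4.8004 (check: the sum is -5.0000 = tr M).

Hence λ_max = 1.8922 and λ_min = -4.8004.


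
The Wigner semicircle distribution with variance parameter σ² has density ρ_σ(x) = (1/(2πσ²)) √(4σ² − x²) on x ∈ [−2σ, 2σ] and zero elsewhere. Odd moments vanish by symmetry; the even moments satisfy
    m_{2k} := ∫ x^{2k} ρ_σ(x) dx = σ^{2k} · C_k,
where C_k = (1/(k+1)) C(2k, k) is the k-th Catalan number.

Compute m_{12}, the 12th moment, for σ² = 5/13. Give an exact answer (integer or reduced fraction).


By the scaled semicircle moment identity, m_{2k} = σ^{2k} · C_k with k = 6.
C_6 = (1/(k+1)) · C(2k, k) = (1/7) · C(12, 6) = (1/7) · 924 = 132.
σ^{2k} = (σ²)^k = (5/13)^6 = 15625/4826809.

Therefore m_{12} = σ^{12} · C_6 = (15625/4826809) · 132 = 2062500/4826809.


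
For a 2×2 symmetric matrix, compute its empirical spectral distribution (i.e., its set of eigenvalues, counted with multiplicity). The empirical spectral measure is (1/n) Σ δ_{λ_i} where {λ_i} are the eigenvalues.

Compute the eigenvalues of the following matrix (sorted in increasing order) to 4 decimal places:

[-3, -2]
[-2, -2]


Since M is real symmetric, both eigenvalues are real; they are the roots of det(λI − M) = λ² − (tr M) λ + det M.
tr M = -3 + (-2) = -5.
det M = (-3)·(-2) − (-2)² = 6 − 4 = 2.
Characteristic polynomial: λ² + 5λ + 2 = 0.
Discriminant Δ = (tr M)² − 4·det M = 25 − 8 = 17; √Δ = 4.123106.
λ = (tr M ± √Δ)/2 = (-5 ± 4.123106)/2, giving (tr M − √Δ)/2 = -4.5616 and (tr M + √Δ)/2 = -0.4384.

Eigenvalues sorted in increasing order: [-4.5616, -0.4384].


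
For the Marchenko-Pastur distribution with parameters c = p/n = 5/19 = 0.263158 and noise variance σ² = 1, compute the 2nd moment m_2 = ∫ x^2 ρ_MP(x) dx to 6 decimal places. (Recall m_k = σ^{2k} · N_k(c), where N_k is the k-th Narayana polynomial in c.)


E[X²] = σ⁴ (1 + c) (second MP moment). With σ² = 1 (so σ⁴ = 1) and c = 5/19 = 0.263158: E[X²] = 1 · (1 + 0.263158) = 1 · 1.263158.

So E[X^2] = 1.263158.


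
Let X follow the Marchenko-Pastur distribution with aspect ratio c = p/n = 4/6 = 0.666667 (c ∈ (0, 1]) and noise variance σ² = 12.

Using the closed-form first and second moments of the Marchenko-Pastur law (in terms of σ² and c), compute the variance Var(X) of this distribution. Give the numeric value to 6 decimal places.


Recall the MP moments m_1 = E[X] = σ² and m_2 = E[X²] = σ⁴ (1 + c).
m_1 = E[X] = σ² = 12, so m_1² = 144.
m_2 = E[X²] = σ⁴ (1 + c) = 144 · (1 + 0.666667) = 144 · 1.666667 = 240.000000.
(Note m_2 − m_1² simplifies to c · σ⁴ = 0.666667 · 144.)

Var(X) = m_2 − m_1² = 240.000000 − 144 = 96.000000.


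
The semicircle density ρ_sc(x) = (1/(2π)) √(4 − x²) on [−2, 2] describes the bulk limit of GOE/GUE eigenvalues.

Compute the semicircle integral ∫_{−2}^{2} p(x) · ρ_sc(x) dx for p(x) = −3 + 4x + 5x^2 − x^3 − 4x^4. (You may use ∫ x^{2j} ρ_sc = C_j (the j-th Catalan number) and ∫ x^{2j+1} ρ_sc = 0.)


Write p(x) = Σ a_i x^i, split into monomials and integrate each against ρ_sc separately.
Using ∫ x^{2j} ρ_sc = C_j = (1/(j+1)) C(2j, j) (Catalan numbers) and ∫ x^{2j+1} ρ_sc = 0 (odd monomials vanish by symmetry):
  i = 0 (even): a_0 · C_{0} = -3 · 1 = -3
  i = 1 (odd): ∫ x^1 ρ_sc = 0 (vanishes)
  i = 2 (even): a_2 · C_{1} = 5 · 1 = 5
  i = 3 (odd): ∫ x^3 ρ_sc = 0 (vanishes)
  i = 4 (even): a_4 · C_{2} = -4 · 2 = -8

Summing the contributions: ∫_{−2}^{2} p(x) ρ_sc(x) dx = (-3) + 5 + (-8) = -6.


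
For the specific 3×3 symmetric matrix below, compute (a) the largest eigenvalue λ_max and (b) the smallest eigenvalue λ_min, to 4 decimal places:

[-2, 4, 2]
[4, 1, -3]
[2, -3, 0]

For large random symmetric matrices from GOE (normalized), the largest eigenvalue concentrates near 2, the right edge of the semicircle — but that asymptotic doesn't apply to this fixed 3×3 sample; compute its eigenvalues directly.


Since M is real symmetric, all three eigenvalues are real; they are the roots of det(λI − M) = λ³ − (tr M) λ² + s λ − det M, where s is the sum of the principal 2×2 minors.
tr M = -2 + 1 + 0 = -1.
s = ((-2)·1 − 4²) + ((-2)·0 − 2²) + (1·0 − (-3)²) = -18 + (-4) + (-9) = -31.
det M (expand along row 1) = (-2)·(-9) − 4·6 + 2·(-14) = -34.
Characteristic polynomial: λ³ + λ² − 31λ + 34 = 0.
Substitute λ = y + (tr M)/3 = y − 0.333333 to remove the quadratic term: y³ + p·y + q = 0 with p = s − (tr M)²/3 = -31.333333 and q = −2(tr M)³/27 + (tr M)·s/3 − det M = 44.407407.
Three real roots ⇒ use the trigonometric (Viète) form: r = 2√(−p/3) = 6.463573, φ = arccos(3q/(p·r)) = arccos(-0.657805) = 2.288698 rad.
y_k = r·cos(φ/3 − 2πk/3) for k = 0, 1, 2 gives y = 4.672101, 1.532016, -6.204117.
λ_k = y_k − 0.333333 gives λ = 4.3388, 1.1987, -6.5375 (check: the sum is -1.0000 = tr M).

Hence λ_max = 4.3388 and λ_min = -6.5375.


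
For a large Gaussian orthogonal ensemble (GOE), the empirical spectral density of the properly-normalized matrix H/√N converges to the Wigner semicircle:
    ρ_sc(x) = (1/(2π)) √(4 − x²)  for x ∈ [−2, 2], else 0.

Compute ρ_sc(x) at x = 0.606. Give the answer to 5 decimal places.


ρ_sc(x) = (1/(2π)) √(4 − x²). With x = 0.606:
  4 − x² = 4 − (0.606)² = 4 − 0.367236 = 3.632764.
  √(4 − x²) = 1.905981.
  1/(2π) = 0.159155.
  ρ_sc(0.606) = 0.159155 · 1.905981 = 0.303346.

Rounded to 5 decimal places: ρ_sc(0.606) ≈ 0.30335.


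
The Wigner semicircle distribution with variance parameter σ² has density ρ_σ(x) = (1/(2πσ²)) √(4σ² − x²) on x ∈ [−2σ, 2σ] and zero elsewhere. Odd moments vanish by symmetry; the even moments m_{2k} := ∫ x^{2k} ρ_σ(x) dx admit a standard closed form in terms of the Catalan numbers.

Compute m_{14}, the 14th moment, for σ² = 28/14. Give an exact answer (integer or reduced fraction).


By the scaled semicircle moment identity, m_{2k} = σ^{2k} · C_k with k = 7.
C_7 = (1/(k+1)) · C(2k, k) = (1/8) · C(14, 7) = (1/8) · 3432 = 429.
σ^{2k} = (σ²)^k = (28/14)^7 = 128.

Therefore m_{14} = σ^{14} · C_7 = 128 · 429 = 54912.


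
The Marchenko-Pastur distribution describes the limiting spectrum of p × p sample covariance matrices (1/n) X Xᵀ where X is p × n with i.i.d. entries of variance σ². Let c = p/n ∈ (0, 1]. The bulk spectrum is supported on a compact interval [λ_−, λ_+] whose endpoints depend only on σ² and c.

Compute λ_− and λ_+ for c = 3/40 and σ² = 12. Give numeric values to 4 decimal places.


c = 3/40 = 0.075000; √c = 0.273861.
λ_− = σ² (1 − √c)² = 12 · (1 − 0.273861)² = 12 · (0.726139)² = 6.327329.
λ_+ = σ² (1 + √c)² = 12 · (1 + 0.273861)² = 12 · (1.273861)² = 19.472671.

Rounded to 4 decimal places: λ_− ≈ 6.3273, λ_+ ≈ 19.4727.


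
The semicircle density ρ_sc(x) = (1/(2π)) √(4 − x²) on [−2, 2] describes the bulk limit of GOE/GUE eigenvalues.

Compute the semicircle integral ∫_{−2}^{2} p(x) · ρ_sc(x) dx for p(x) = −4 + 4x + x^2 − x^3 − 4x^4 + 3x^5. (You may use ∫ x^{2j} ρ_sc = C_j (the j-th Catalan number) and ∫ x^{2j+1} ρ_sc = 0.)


Write p(x) = Σ a_i x^i, split into monomials and integrate each against ρ_sc separately.
Using ∫ x^{2j} ρ_sc = C_j = (1/(j+1)) C(2j, j) (Catalan numbers) and ∫ x^{2j+1} ρ_sc = 0 (odd monomials vanish by symmetry):
  i = 0 (even): a_0 · C_{0} = -4 · 1 = -4
  i = 1 (odd): ∫ x^1 ρ_sc = 0 (vanishes)
  i = 2 (even): a_2 · C_{1} = 1 · 1 = 1
  i = 3 (odd): ∫ x^3 ρ_sc = 0 (vanishes)
  i = 4 (even): a_4 · C_{2} = -4 · 2 = -8
  i = 5 (odd): ∫ x^5 ρ_sc = 0 (vanishes)

Summing the contributions: ∫_{−2}^{2} p(x) ρ_sc(x) dx = (-4) + 1 + (-8) = -11.


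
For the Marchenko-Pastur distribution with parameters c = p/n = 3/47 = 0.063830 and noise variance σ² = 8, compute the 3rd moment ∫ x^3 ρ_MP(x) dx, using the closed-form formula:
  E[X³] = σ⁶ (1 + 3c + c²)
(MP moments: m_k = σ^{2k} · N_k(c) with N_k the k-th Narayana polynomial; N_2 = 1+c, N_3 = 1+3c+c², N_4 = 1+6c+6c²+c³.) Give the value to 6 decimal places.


E[X³] = σ⁶ (1 + 3c + c²) (third MP moment). With σ² = 8 (so σ⁶ = 512) and c = 3/47 = 0.063830: E[X³] = 512 · (1 + 3·0.063830 + (0.063830)²) = 512 · 1.195564.

So E[X^3] = 612.128565.


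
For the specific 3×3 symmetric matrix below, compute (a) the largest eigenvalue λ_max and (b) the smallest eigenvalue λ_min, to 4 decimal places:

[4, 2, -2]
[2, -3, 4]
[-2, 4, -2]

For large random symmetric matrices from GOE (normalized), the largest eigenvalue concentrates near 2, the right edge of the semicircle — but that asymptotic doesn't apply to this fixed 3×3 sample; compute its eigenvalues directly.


Since M is real symmetric, all three eigenvalues are real; they are the roots of det(λI − M) = λ³ − (tr M) λ² + s λ − det M, where s is the sum of the principal 2×2 minors.
tr M = 4 + (-3) + (-2) = -1.
s = (4·(-3) − 2²) + (4·(-2) − (-2)²) + ((-3)·(-2) − 4²) = -16 + (-12) + (-10) = -38.
det M (expand along row 1) = 4·(-10) − 2·4 + (-2)·2 = -52.
Characteristic polynomial: λ³ + λ² − 38λ + 52 = 0.
Substitute λ = y + (tr M)/3 = y − 0.333333 to remove the quadratic term: y³ + p·y + q = 0 with p = s − (tr M)²/3 = -38.333333 and q = −2(tr M)³/27 + (tr M)·s/3 − det M = 64.740741.
Three real roots ⇒ use the trigonometric (Viète) form: r = 2√(−p/3) = 7.149204, φ = arccos(3q/(p·r)) = arccos(-0.708704) = 2.358455 rad.
y_k = r·cos(φ/3 − 2πk/3) for k = 0, 1, 2 gives y = 5.051439, 1.855554, -6.906993.
λ_k = y_k − 0.333333 gives λ = 4.7181, 1.5222, -7.2403 (check: the sum is -1.0000 = tr M).

Hence λ_max = 4.7181 and λ_min = -7.2403.


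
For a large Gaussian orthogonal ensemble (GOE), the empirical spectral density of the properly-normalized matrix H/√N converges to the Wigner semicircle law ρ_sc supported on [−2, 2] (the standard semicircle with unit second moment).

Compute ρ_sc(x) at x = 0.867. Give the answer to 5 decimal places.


ρ_sc(x) = (1/(2π)) √(4 − x²). With x = 0.867:
  4 − x² = 4 − (0.867)² = 4 − 0.751689 = 3.248311.
  √(4 − x²) = 1.802307.
  1/(2π) = 0.159155.
  ρ_sc(0.867) = 0.159155 · 1.802307 = 0.286846.

Rounded to 5 decimal places: ρ_sc(0.867) ≈ 0.28685.


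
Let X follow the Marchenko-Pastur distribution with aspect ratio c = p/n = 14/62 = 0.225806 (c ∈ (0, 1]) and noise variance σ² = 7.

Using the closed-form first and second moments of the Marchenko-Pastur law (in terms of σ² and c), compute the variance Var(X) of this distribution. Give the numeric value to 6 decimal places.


Recall the MP moments m_1 = E[X] = σ² and m_2 = E[X²] = σ⁴ (1 + c).
m_1 = E[X] = σ² = 7, so m_1² = 49.
m_2 = E[X²] = σ⁴ (1 + c) = 49 · (1 + 0.225806) = 49 · 1.225806 = 60.064516.
(Note m_2 − m_1² simplifies to c · σ⁴ = 0.225806 · 49.)

Var(X) = m_2 − m_1² = 60.064516 − 49 = 11.064516.


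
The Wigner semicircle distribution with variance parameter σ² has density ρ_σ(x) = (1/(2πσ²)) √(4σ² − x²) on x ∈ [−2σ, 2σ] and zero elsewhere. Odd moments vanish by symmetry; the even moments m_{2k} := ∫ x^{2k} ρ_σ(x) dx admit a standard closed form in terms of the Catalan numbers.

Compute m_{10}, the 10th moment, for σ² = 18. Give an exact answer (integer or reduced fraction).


By the scaled semicircle moment identity, m_{2k} = σ^{2k} · C_k with k = 5.
C_5 = (1/(k+1)) · C(2k, k) = (1/6) · C(10, 5) = (1/6) · 252 = 42.
σ^{2k} = (σ²)^k = (18)^5 = 1889568.

Therefore m_{10} = σ^{10} · C_5 = 1889568 · 42 = 79361856.


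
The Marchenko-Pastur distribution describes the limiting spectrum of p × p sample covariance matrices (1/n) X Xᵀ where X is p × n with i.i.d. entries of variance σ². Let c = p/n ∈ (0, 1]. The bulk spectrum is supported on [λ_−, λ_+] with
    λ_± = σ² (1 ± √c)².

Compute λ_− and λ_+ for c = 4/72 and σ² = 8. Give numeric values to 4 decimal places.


c = 4/72 = 0.055556; √c = 0.235702.
λ_− = σ² (1 − √c)² = 8 · (1 − 0.235702)² = 8 · (0.764298)² = 4.673208.
λ_+ = σ² (1 + √c)² = 8 · (1 + 0.235702)² = 8 · (1.235702)² = 12.215681.

Rounded to 4 decimal places: λ_− ≈ 4.6732, λ_+ ≈ 12.2157.


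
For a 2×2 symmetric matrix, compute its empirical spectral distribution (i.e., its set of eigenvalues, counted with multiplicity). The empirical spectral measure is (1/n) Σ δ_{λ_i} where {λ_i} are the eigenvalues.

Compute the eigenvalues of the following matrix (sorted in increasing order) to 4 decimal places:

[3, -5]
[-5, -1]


Since M is real symmetric, both eigenvalues are real; they are the roots of det(λI − M) = λ² − (tr M) λ + det M.
tr M = 3 + (-1) = 2.
det M = 3·(-1) − (-5)² = -3 − 25 = -28.
Characteristic polynomial: λ² − 2λ − 28 = 0.
Discriminant Δ = (tr M)² − 4·det M = 4 − (-112) = 116; √Δ = 10.770330.
λ = (tr M ± √Δ)/2 = (2 ± 10.770330)/2, giving (tr M − √Δ)/2 = -4.3852 and (tr M + √Δ)/2 = 6.3852.

Eigenvalues sorted in increasing order: [-4.3852, 6.3852].


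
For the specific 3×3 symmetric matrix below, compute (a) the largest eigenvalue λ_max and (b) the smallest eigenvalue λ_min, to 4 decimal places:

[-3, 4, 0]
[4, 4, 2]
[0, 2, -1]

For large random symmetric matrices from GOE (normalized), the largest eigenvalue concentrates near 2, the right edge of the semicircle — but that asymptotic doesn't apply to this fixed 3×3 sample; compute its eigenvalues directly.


Since M is real symmetric, all three eigenvalues are real; they are the roots of det(λI − M) = λ³ − (tr M) λ² + s λ − det M, where s is the sum of the principal 2×2 minors.
tr M = -3 + 4 + (-1) = 0.
s = ((-3)·4 − 4²) + ((-3)·(-1) − 0²) + (4·(-1) − 2²) = -28 + 3 + (-8) = -33.
det M (expand along row 1) = (-3)·(-8) − 4·(-4) + 0·8 = 40.
Characteristic polynomial: λ³ − 33λ − 40 = 0.
Substitute λ = y + (tr M)/3 = y + 0.000000 to remove the quadratic term: y³ + p·y + q = 0 with p = s − (tr M)²/3 = -33.000000 and q = −2(tr M)³/27 + (tr M)·s/3 − det M = -40.000000.
Three real roots ⇒ use the trigonometric (Viète) form: r = 2√(−p/3) = 6.633250, φ = arccos(3q/(p·r)) = arccos(0.548202) = 0.990583 rad.
y_k = r·cos(φ/3 − 2πk/3) for k = 0, 1, 2 gives y = 6.274917, -1.274917, -5.000000.
λ_k = y_k + 0.000000 gives λ = 6.2749, -1.2749, -5.0000 (check: the sum is 0.0000 = tr M).

Hence λ_max = 6.2749 and λ_min = -5.0000.


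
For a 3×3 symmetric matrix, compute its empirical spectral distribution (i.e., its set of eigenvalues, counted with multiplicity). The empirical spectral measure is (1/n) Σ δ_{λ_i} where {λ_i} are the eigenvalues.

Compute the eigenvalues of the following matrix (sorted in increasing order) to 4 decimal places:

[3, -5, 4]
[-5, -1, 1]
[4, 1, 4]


Since M is real symmetric, all three eigenvalues are real; they are the roots of det(λI − M) = λ³ − (tr M) λ² + s λ − det M, where s is the sum of the principal 2×2 minors.
tr M = 3 + (-1) + 4 = 6.
s = (3·(-1) − (-5)²) + (3·4 − 4²) + ((-1)·4 − 1²) = -28 + (-4) + (-5) = -37.
det M (expand along row 1) = 3·(-5) − (-5)·(-24) + 4·(-1) = -139.
Characteristic polynomial: λ³ − 6λ² − 37λ + 139 = 0.
Substitute λ = y + (tr M)/3 = y + 2.000000 to remove the quadratic term: y³ + p·y + q = 0 with p = s − (tr M)²/3 = -49.000000 and q = −2(tr M)³/27 + (tr M)·s/3 − det M = 49.000000.
Three real roots ⇒ use the trigonometric (Viète) form: r = 2√(−p/3) = 8.082904, φ = arccos(3q/(p·r)) = arccos(-0.371154) = 1.951048 rad.
y_k = r·cos(φ/3 − 2πk/3) for k = 0, 1, 2 gives y = 6.432960, 1.021770, -7.454731.
λ_k = y_k + 2.000000 gives λ = 8.4330, 3.0218, -5.4547 (check: the sum is 6.0000 = tr M).

Eigenvalues sorted in increasing order: [-5.4547, 3.0218, 8.4330].


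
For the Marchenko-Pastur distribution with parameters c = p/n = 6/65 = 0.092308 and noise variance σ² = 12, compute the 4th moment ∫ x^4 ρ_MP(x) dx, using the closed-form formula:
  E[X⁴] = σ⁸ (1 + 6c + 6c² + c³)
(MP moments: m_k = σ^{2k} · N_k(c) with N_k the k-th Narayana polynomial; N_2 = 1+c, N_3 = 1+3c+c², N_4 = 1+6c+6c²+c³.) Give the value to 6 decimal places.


E[X⁴] = σ⁸ (1 + 6c + 6c² + c³) (fourth MP moment). With σ² = 12 (so σ⁸ = 20736) and c = 6/65 = 0.092308: E[X⁴] = 20736 · (1 + 6·0.092308 + 6·(0.092308)² + (0.092308)³) = 20736 · 1.605757.

So E[X^4] = 33296.975934.


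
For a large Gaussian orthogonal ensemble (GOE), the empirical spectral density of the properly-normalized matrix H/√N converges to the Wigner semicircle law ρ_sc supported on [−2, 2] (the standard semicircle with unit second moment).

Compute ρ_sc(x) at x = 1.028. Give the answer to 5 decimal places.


ρ_sc(x) = (1/(2π)) √(4 − x²). With x = 1.028:
  4 − x² = 4 − (1.028)² = 4 − 1.056784 = 2.943216.
  √(4 − x²) = 1.715580.
  1/(2π) = 0.159155.
  ρ_sc(1.028) = 0.159155 · 1.715580 = 0.273043.

Rounded to 5 decimal places: ρ_sc(1.028) ≈ 0.27304.


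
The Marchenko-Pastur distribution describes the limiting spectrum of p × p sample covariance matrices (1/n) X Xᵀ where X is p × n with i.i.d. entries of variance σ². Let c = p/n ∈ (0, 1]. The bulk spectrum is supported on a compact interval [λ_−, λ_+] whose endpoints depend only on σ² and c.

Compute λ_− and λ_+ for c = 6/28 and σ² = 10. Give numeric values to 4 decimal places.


c = 6/28 = 0.214286; √c = 0.462910.
λ_− = σ² (1 − √c)² = 10 · (1 − 0.462910)² = 10 · (0.537090)² = 2.884656.
λ_+ = σ² (1 + √c)² = 10 · (1 + 0.462910)² = 10 · (1.462910)² = 21.401058.

Rounded to 4 decimal places: λ_− ≈ 2.8847, λ_+ ≈ 21.4011.


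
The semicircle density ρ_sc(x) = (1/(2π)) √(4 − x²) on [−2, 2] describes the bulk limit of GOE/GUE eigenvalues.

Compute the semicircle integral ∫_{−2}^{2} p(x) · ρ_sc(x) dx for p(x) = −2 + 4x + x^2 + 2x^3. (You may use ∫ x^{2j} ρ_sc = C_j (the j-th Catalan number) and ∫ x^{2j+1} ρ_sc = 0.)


Write p(x) = Σ a_i x^i, split into monomials and integrate each against ρ_sc separately.
Using ∫ x^{2j} ρ_sc = C_j = (1/(j+1)) C(2j, j) (Catalan numbers) and ∫ x^{2j+1} ρ_sc = 0 (odd monomials vanish by symmetry):
  i = 0 (even): a_0 · C_{0} = -2 · 1 = -2
  i = 1 (odd): ∫ x^1 ρ_sc = 0 (vanishes)
  i = 2 (even): a_2 · C_{1} = 1 · 1 = 1
  i = 3 (odd): ∫ x^3 ρ_sc = 0 (vanishes)

Summing the contributions: ∫_{−2}^{2} p(x) ρ_sc(x) dx = (-2) + 1 = -1.


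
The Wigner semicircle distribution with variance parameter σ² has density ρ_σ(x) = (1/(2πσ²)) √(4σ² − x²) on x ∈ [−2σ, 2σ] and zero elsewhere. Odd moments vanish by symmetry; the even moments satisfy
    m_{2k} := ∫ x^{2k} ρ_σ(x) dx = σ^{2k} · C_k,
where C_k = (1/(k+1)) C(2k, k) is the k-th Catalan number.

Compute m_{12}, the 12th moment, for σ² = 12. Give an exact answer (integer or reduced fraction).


By the scaled semicircle moment identity, m_{2k} = σ^{2k} · C_k with k = 6.
C_6 = (1/(k+1)) · C(2k, k) = (1/7) · C(12, 6) = (1/7) · 924 = 132.
σ^{2k} = (σ²)^k = (12)^6 = 2985984.

Therefore m_{12} = σ^{12} · C_6 = 2985984 · 132 = 394149888.


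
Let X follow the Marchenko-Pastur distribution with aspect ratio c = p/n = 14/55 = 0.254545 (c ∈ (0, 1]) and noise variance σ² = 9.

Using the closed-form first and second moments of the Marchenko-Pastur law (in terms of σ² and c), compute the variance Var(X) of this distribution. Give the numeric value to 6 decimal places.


Recall the MP moments m_1 = E[X] = σ² and m_2 = E[X²] = σ⁴ (1 + c).
m_1 = E[X] = σ² = 9, so m_1² = 81.
m_2 = E[X²] = σ⁴ (1 + c) = 81 · (1 + 0.254545) = 81 · 1.254545 = 101.618182.
(Note m_2 − m_1² simplifies to c · σ⁴ = 0.254545 · 81.)

Var(X) = m_2 − m_1² = 101.618182 − 81 = 20.618182.


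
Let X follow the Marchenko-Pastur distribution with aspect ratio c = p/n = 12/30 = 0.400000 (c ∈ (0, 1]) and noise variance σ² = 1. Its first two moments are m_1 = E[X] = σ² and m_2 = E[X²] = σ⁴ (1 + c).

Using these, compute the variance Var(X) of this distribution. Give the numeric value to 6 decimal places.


m_1 = E[X] = σ² = 1, so m_1² = 1.
m_2 = E[X²] = σ⁴ (1 + c) = 1 · (1 + 0.400000) = 1 · 1.400000 = 1.400000.
(Note m_2 − m_1² simplifies to c · σ⁴ = 0.400000 · 1.)

Var(X) = m_2 − m_1² = 1.400000 − 1 = 0.400000.


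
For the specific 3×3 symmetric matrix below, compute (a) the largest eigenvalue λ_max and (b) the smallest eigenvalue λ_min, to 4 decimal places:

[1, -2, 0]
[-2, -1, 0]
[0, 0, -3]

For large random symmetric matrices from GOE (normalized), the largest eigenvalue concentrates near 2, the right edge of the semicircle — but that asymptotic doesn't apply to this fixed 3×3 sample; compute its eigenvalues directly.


Since M is real symmetric, all three eigenvalues are real; they are the roots of det(λI − M) = λ³ − (tr M) λ² + s λ − det M, where s is the sum of the principal 2×2 minors.
tr M = 1 + (-1) + (-3) = -3.
s = (1·(-1) − (-2)²) + (1·(-3) − 0²) + ((-1)·(-3) − 0²) = -5 + (-3) + 3 = -5.
det M (expand along row 1) = 1·3 − (-2)·6 + 0·0 = 15.
Characteristic polynomial: λ³ + 3λ² − 5λ − 15 = 0.
Substitute λ = y + (tr M)/3 = y − 1.000000 to remove the quadratic term: y³ + p·y + q = 0 with p = s − (tr M)²/3 = -8.000000 and q = −2(tr M)³/27 + (tr M)·s/3 − det M = -8.000000.
Three real roots ⇒ use the trigonometric (Viète) form: r = 2√(−p/3) = 3.265986, φ = arccos(3q/(p·r)) = arccos(0.918559) = 0.406378 rad.
y_k = r·cos(φ/3 − 2πk/3) for k = 0, 1, 2 gives y = 3.236068, -1.236068, -2.000000.
λ_k = y_k − 1.000000 gives λ = 2.2361, -2.2361, -3.0000 (check: the sum is -3.0000 = tr M).

Hence λ_max = 2.2361 and λ_min = -3.0000.
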